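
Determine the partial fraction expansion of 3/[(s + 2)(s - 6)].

3/(s + 2)(s - 6) = P/(s + 2) + Q/(s - 6). P = 3/(-2 - 6) = -3/8, Q = 3/(6 + 2) = 3/8
Result: (-3/8)/(s + 2) + (3/8)/(s - 6)


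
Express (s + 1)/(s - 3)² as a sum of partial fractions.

(s + 1) = A(s - 3) + B. At s = 3: B = 1·3 + 1 = 4. Coeff of s: A = 1
Result: 1/(s - 3) + 4/(s - 3)²


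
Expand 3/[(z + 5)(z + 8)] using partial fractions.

3/(z + 5)(z + 8) = A/(z + 5) + B/(z + 8). A = 3/(-5 + 8) = 1, B = 3/(-8 + 5) = -1
Result: 1/(z + 5) - 1/(z + 8)


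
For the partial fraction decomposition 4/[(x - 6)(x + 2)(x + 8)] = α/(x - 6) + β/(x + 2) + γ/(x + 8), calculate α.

Cover-up at x = 6: α = 4/[(6 + 2)(6 + 8)] = 4/[(8)(14)] = 4/112 = 1/28


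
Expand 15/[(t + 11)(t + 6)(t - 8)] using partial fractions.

Using cover-up method: α = 3/19, β = -3/14, γ = 15/266
Result: (3/19)/(t + 11) - (3/14)/(t + 6) + (15/266)/(t - 8)


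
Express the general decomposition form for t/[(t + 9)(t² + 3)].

Linear + irreducible quadratic: A/(t + 9) + (Bt + C)/(t² + 3)


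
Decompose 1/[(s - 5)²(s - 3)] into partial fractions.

Cover-up at s=3: C = 1/(3 - 5)² = 1/4. Cover-up at s=5: B = 1/(5 - 3) = 1/2. Comparing s² coeff: A = -C = -1/4
Result: (-1/4)/(s - 5) + (1/2)/(s - 5)² + (1/4)/(s - 3)


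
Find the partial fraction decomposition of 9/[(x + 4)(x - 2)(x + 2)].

Using cover-up method: A = 3/4, B = 3/8, C = -9/8
Result: (3/4)/(x + 4) + (3/8)/(x - 2) - (9/8)/(x + 2)


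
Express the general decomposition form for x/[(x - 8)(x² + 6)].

Linear + irreducible quadratic: α/(x - 8) + (βx + γ)/(x² + 6)


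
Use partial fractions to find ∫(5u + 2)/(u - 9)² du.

Decompose: P = 5, Q = 5·9 + 2 = 47, so (5u + 2)/(u - 9)² = 5/(u - 9) + 47/(u - 9)². Integrate: ∫ P/(u - 9) du = 5 ln|(u - 9)|; ∫ Q/(u - 9)² du = -47/(u - 9). Sum: 5 ln|(u - 9)| - 47/(u - 9) + C


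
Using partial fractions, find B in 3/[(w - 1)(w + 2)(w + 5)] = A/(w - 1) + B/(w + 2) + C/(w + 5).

Cover-up at w = -2: B = 3/[(-2 - 1)(-2 + 5)] = 3/[(-3)(3)] = -3/9 = -1/3


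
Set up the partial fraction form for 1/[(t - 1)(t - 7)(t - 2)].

Three distinct linear factors: A/(t - 1) + B/(t - 7) + C/(t - 2)


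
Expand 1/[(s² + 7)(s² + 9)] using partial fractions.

Coefficient matching gives A = C = 0, B = 1/(9-7) = 1/2, D = -B = -1/2
Result: (1/2)/(s² + 7) - (1/2)/(s² + 9)


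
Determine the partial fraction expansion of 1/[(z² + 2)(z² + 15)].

Coefficient matching gives α = γ = 0, β = 1/(15-2) = 1/13, δ = -β = -1/13
Result: (1/13)/(z² + 2) - (1/13)/(z² + 15)


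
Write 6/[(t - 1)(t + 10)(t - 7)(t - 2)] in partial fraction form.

Using Heaviside cover-up: (1/11)/(t - 1) - (1/374)/(t + 10) + (1/85)/(t - 7) - (1/10)/(t - 2)


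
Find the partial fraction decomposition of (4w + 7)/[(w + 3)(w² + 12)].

At w=-3: α = (4·(-3) + 7)/((-3)² + 12) = -5/21. β = -α = 5/21, γ = 4 - (-3)·α = 23/7
Result: (-5/21)/(w + 3) + ((5/21)w + 23/7)/(w² + 12)


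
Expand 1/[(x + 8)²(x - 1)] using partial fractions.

Cover-up at x=1: C = 1/(1 + 8)² = 1/81. Cover-up at x=-8: B = 1/(-8 - 1) = -1/9. Comparing x² coeff: A = -C = -1/81
Result: (-1/81)/(x + 8) - (1/9)/(x + 8)² + (1/81)/(x - 1)


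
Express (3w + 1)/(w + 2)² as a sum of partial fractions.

(3w + 1) = A(w + 2) + B. At w = -2: B = 3·(-2) + 1 = -5. Coeff of w: A = 3
Result: 3/(w + 2) - 5/(w + 2)²


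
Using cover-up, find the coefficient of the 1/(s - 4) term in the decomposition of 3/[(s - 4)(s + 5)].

Cover (s - 4), set s=4: 3/((s + 5) at s=4) = 3/(9) = 1/3


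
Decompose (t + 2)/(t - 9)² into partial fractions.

(t + 2) = α(t - 9) + β. At t = 9: β = 1·9 + 2 = 11. Coeff of t: α = 1
Result: 1/(t - 9) + 11/(t - 9)²


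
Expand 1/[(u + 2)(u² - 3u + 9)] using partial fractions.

Cover-up at u = -2: P = 1/((-2)² - 3·(-2) + 9) = 1/19. Then Q = -P = -1/19, R = -P·(-3 - 2) = 5/19
Result: (1/19)/(u + 2) - ((1/19)u - 5/19)/(u² - 3u + 9)


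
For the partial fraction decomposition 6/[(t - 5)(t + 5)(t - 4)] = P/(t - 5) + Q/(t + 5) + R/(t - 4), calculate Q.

Cover-up at t = -5: Q = 6/[(-5 - 5)(-5 - 4)] = 6/[(-10)(-9)] = 6/90 = 1/15


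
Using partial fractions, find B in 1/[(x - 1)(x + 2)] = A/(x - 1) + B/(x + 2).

Cover-up at x = -2: B = 1/(-2 - 1) = -1/3


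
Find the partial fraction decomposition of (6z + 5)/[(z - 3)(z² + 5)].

At z=3: A = (6·3 + 5)/(3² + 5) = 23/14. B = -A = -23/14, C = 6 - 3·A = 15/14
Result: (23/14)/(z - 3) - ((23/14)z - 15/14)/(z² + 5)


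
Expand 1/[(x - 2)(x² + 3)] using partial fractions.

Cover-up at x = 2: P = 1/(2² + 3) = 1/7. Then Q = -P = -1/7, R = -P·(0 + 2) = -2/7
Result: (1/7)/(x - 2) - ((1/7)x + 2/7)/(x² + 3)


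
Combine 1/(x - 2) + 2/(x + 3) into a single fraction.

Common denominator (x - 2)(x + 3). Numerator: 1(x + 3) + 2(x - 2) = (x + 3) + (2x - 4) = 3x - 1
Result: (3x - 1)/[(x - 2)(x + 3)]


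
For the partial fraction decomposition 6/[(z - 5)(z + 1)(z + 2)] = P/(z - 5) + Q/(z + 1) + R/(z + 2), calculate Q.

Cover-up at z = -1: Q = 6/[(-1 - 5)(-1 + 2)] = 6/[(-6)(1)] = -6/6 = -1


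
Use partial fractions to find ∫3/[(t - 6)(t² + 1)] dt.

Cover-up at t=6: P = 3/(6²+1) = 3/37. Coeff matching: Q = -3/37, R = -18/37. Decomposition: (3/37)/(t - 6) - ((3/37)t + 18/37)/(t² + 1). Integrate: linear → ln, quadratic → (1/2)ln + arctan: (3/37) ln|(t - 6)| - (3/74) ln(t² + 1) - (18/37) arctan(t) + C


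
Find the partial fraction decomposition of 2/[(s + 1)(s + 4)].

2/(s + 1)(s + 4) = A/(s + 1) + B/(s + 4). A = 2/(-1 + 4) = 2/3, B = 2/(-4 + 1) = -2/3
Result: (2/3)/(s + 1) - (2/3)/(s + 4)


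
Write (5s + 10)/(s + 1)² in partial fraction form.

(5s + 10) = P(s + 1) + Q. At s = -1: Q = 5·(-1) + 10 = 5. Coeff of s: P = 5
Result: 5/(s + 1) + 5/(s + 1)²


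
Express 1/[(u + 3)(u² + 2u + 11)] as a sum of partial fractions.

Cover-up at u = -3: A = 1/((-3)² + 2·(-3) + 11) = 1/14. Then B = -A = -1/14, C = -A·(2 - 3) = 1/14
Result: (1/14)/(u + 3) - ((1/14)u - 1/14)/(u² + 2u + 11)


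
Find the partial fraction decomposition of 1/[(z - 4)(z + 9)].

1/(z - 4)(z + 9) = P/(z - 4) + Q/(z + 9). P = 1/(4 + 9) = 1/13, Q = 1/(-9 - 4) = -1/13
Result: (1/13)/(z - 4) - (1/13)/(z + 9)


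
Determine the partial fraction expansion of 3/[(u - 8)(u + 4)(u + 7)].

Using cover-up method: α = 1/60, β = -1/12, γ = 1/15
Result: (1/60)/(u - 8) - (1/12)/(u + 4) + (1/15)/(u + 7)


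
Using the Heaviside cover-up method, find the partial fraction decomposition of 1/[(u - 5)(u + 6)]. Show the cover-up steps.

Cover (u - 5): set u=5, get α = 1/(5 + 6) = 1/11. Cover (u + 6): set u=-6, get β = 1/(-6 - 5) = -1/11.
Result: (1/11)/(u - 5) - (1/11)/(u + 6)


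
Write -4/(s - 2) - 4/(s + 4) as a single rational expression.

Common denominator (s - 2)(s + 4). Numerator: -4(s + 4) - 4(s - 2) = (-4s - 16) - (4s - 8) = -8s - 8
Result: (-8s - 8)/[(s - 2)(s + 4)]


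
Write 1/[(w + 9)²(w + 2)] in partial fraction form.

Cover-up at w=-2: γ = 1/(-2 + 9)² = 1/49. Cover-up at w=-9: β = 1/(-9 + 2) = -1/7. Comparing w² coeff: α = -γ = -1/49
Result: (-1/49)/(w + 9) - (1/7)/(w + 9)² + (1/49)/(w + 2)


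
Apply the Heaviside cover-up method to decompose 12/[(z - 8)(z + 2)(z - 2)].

Cover (z - 8), z=8: P = 12/[(8 + 2)(8 - 2)] = 1/5. Cover (z + 2), z=-2: Q = 12/[(-2 - 8)(-2 - 2)] = 3/10. Cover (z - 2), z=2: R = 12/[(2 - 8)(2 + 2)] = -1/2.
Result: (1/5)/(z - 8) + (3/10)/(z + 2) - (1/2)/(z - 2)


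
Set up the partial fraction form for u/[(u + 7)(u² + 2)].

Linear + irreducible quadratic: P/(u + 7) + (Qu + R)/(u² + 2)


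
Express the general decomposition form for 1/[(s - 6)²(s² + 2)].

Repeated linear + quadratic: P/(s - 6) + Q/(s - 6)² + (Rs + S)/(s² + 2)


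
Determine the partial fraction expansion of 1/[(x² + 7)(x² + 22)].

Coefficient matching gives α = γ = 0, β = 1/(22-7) = 1/15, δ = -β = -1/15
Result: (1/15)/(x² + 7) - (1/15)/(x² + 22)


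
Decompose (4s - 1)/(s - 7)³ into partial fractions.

(4s - 1) = P(s - 7)² + Q(s - 7) + R. At s = 7: R = 4·7 - 1 = 27. Coefficients: P = 0, Q = 4
Result: 4/(s - 7)² + 27/(s - 7)³


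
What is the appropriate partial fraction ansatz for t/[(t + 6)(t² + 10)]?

Linear + irreducible quadratic: A/(t + 6) + (Bt + C)/(t² + 10)


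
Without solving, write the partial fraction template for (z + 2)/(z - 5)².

Repeated linear factor: A/(z - 5) + B/(z - 5)²


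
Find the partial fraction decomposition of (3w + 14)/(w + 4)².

(3w + 14) = A(w + 4) + B. At w = -4: B = 3·(-4) + 14 = 2. Coeff of w: A = 3
Result: 3/(w + 4) + 2/(w + 4)²


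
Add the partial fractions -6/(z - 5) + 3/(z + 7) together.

Common denominator (z - 5)(z + 7). Numerator: -6(z + 7) + 3(z - 5) = (-6z - 42) + (3z - 15) = -3z - 57
Result: (-3z - 57)/[(z - 5)(z + 7)]


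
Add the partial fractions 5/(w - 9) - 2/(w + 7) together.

Common denominator (w - 9)(w + 7). Numerator: 5(w + 7) - 2(w - 9) = (5w + 35) - (2w - 18) = 3w + 53
Result: (3w + 53)/[(w - 9)(w + 7)]


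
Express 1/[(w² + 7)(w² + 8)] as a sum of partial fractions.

Coefficient matching gives P = R = 0, Q = 1/(8-7) = 1, S = -Q = -1
Result: 1/(w² + 7) - 1/(w² + 8)


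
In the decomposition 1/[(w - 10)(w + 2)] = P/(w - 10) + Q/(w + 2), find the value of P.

Cover-up at w = 10: P = 1/(10 + 2) = 1/12


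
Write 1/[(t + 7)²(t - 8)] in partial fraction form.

Cover-up at t=8: γ = 1/(8 + 7)² = 1/225. Cover-up at t=-7: β = 1/(-7 - 8) = -1/15. Comparing t² coeff: α = -γ = -1/225
Result: (-1/225)/(t + 7) - (1/15)/(t + 7)² + (1/225)/(t - 8)


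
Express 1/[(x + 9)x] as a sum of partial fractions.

1/(x + 9)x = P/(x + 9) + Q/x. P = 1/(-9 - 0) = -1/9, Q = 1/(0 + 9) = 1/9
Result: (-1/9)/(x + 9) + (1/9)/x


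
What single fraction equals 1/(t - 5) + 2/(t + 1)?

Common denominator (t - 5)(t + 1). Numerator: 1(t + 1) + 2(t - 5) = (t + 1) + (2t - 10) = 3t - 9
Result: (3t - 9)/[(t - 5)(t + 1)]


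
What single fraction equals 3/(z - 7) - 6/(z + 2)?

Common denominator (z - 7)(z + 2). Numerator: 3(z + 2) - 6(z - 7) = (3z + 6) - (6z - 42) = -3z + 48
Result: (-3z + 48)/[(z - 7)(z + 2)]


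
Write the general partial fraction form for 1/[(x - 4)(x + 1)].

Distinct linear factors: A/(x - 4) + B/(x + 1)


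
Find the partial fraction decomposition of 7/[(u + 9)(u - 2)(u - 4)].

Using cover-up method: A = 7/143, B = -7/22, C = 7/26
Result: (7/143)/(u + 9) - (7/22)/(u - 2) + (7/26)/(u - 4)


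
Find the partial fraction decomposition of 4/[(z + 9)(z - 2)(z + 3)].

Using cover-up method: α = 2/33, β = 4/55, γ = -2/15
Result: (2/33)/(z + 9) + (4/55)/(z - 2) - (2/15)/(z + 3)


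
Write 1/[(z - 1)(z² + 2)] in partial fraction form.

Cover-up at z = 1: A = 1/(1² + 2) = 1/3. Then B = -A = -1/3, C = -A·(0 + 1) = -1/3
Result: (1/3)/(z - 1) - ((1/3)z + 1/3)/(z² + 2)


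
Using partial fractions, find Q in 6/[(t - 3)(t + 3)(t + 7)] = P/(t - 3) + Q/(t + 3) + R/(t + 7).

Cover-up at t = -3: Q = 6/[(-3 - 3)(-3 + 7)] = 6/[(-6)(4)] = -6/24 = -1/4


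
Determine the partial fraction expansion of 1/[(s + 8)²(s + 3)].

Cover-up at s=-3: C = 1/(-3 + 8)² = 1/25. Cover-up at s=-8: B = 1/(-8 + 3) = -1/5. Comparing s² coeff: A = -C = -1/25
Result: (-1/25)/(s + 8) - (1/5)/(s + 8)² + (1/25)/(s + 3)


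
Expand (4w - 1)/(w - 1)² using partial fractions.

(4w - 1) = P(w - 1) + Q. At w = 1: Q = 4·1 - 1 = 3. Coeff of w: P = 4
Result: 4/(w - 1) + 3/(w - 1)²


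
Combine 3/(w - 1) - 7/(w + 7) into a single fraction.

Common denominator (w - 1)(w + 7). Numerator: 3(w + 7) - 7(w - 1) = (3w + 21) - (7w - 7) = -4w + 28
Result: (-4w + 28)/[(w - 1)(w + 7)]


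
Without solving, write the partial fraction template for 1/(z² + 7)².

Repeated quadratic factor: (Az + B)/(z² + 7) + (Cz + D)/(z² + 7)²


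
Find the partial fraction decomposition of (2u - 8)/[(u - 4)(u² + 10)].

At u=4: P = (2·4 - 8)/(4² + 10) = 0. Q = -P = 0, R = 2 - 4·P = 2
Result: (2)/(u² + 10)


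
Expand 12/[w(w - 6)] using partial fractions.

12/w(w - 6) = α/w + β/(w - 6). α = 12/(0 - 6) = -2, β = 12/(6 - 0) = 2
Result: -2/w + 2/(w - 6)


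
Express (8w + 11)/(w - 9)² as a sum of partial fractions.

(8w + 11) = P(w - 9) + Q. At w = 9: Q = 8·9 + 11 = 83. Coeff of w: P = 8
Result: 8/(w - 9) + 83/(w - 9)²


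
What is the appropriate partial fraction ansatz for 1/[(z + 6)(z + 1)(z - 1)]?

Three distinct linear factors: P/(z + 6) + Q/(z + 1) + R/(z - 1)


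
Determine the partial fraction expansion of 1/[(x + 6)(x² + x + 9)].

Cover-up at x = -6: A = 1/((-6)² + 1·(-6) + 9) = 1/39. Then B = -A = -1/39, C = -A·(1 - 6) = 5/39
Result: (1/39)/(x + 6) - ((1/39)x - 5/39)/(x² + x + 9)


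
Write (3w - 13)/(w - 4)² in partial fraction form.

(3w - 13) = P(w - 4) + Q. At w = 4: Q = 3·4 - 13 = -1. Coeff of w: P = 3
Result: 3/(w - 4) - 1/(w - 4)²


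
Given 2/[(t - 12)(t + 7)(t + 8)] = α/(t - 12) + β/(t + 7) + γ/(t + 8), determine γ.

Cover-up at t = -8: γ = 2/[(-8 - 12)(-8 + 7)] = 2/[(-20)(-1)] = 2/20 = 1/10


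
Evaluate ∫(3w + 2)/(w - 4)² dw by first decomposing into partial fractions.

Decompose: A = 3, B = 3·4 + 2 = 14, so (3w + 2)/(w - 4)² = 3/(w - 4) + 14/(w - 4)². Integrate: ∫ A/(w - 4) dw = 3 ln|(w - 4)|; ∫ B/(w - 4)² dw = -14/(w - 4). Sum: 3 ln|(w - 4)| - 14/(w - 4) + C


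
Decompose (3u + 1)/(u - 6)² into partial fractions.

(3u + 1) = P(u - 6) + Q. At u = 6: Q = 3·6 + 1 = 19. Coeff of u: P = 3
Result: 3/(u - 6) + 19/(u - 6)²


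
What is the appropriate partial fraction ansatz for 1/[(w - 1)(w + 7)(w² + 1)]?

Two linear + quadratic: P/(w - 1) + Q/(w + 7) + (Rw + S)/(w² + 1)


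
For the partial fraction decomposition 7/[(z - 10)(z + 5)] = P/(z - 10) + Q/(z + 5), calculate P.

Cover-up at z = 10: P = 7/(10 + 5) = 7/15


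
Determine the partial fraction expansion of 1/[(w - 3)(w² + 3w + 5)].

Cover-up at w = 3: α = 1/(3² + 3·3 + 5) = 1/23. Then β = -α = -1/23, γ = -α·(3 + 3) = -6/23
Result: (1/23)/(w - 3) - ((1/23)w + 6/23)/(w² + 3w + 5)


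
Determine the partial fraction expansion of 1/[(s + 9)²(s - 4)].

Cover-up at s=4: C = 1/(4 + 9)² = 1/169. Cover-up at s=-9: B = 1/(-9 - 4) = -1/13. Comparing s² coeff: A = -C = -1/169
Result: (-1/169)/(s + 9) - (1/13)/(s + 9)² + (1/169)/(s - 4)


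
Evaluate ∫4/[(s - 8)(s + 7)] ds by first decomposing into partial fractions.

Decompose: 4/[(s - 8)(s + 7)] = (4/15)/(s - 8) - (4/15)/(s + 7). Integrate each term: (4/15) ln|(s - 8)| - (4/15) ln|(s + 7)| + C


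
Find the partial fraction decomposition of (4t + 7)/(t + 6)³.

(4t + 7) = P(t + 6)² + Q(t + 6) + R. At t = -6: R = 4·(-6) + 7 = -17. Coefficients: P = 0, Q = 4
Result: 4/(t + 6)² - 17/(t + 6)³


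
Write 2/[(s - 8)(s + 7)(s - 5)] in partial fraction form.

Using cover-up method: α = 2/45, β = 1/90, γ = -1/18
Result: (2/45)/(s - 8) + (1/90)/(s + 7) - (1/18)/(s - 5)


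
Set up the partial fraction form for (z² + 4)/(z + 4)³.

Repeated linear factor (power 3): A/(z + 4) + B/(z + 4)² + C/(z + 4)³


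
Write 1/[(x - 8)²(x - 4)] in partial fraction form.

Cover-up at x=4: γ = 1/(4 - 8)² = 1/16. Cover-up at x=8: β = 1/(8 - 4) = 1/4. Comparing x² coeff: α = -γ = -1/16
Result: (-1/16)/(x - 8) + (1/4)/(x - 8)² + (1/16)/(x - 4)


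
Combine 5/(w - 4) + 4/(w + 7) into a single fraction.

Common denominator (w - 4)(w + 7). Numerator: 5(w + 7) + 4(w - 4) = (5w + 35) + (4w - 16) = 9w + 19
Result: (9w + 19)/[(w - 4)(w + 7)]


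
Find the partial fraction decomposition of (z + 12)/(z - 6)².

(z + 12) = α(z - 6) + β. At z = 6: β = 1·6 + 12 = 18. Coeff of z: α = 1
Result: 1/(z - 6) + 18/(z - 6)²


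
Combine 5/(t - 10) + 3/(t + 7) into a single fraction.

Common denominator (t - 10)(t + 7). Numerator: 5(t + 7) + 3(t - 10) = (5t + 35) + (3t - 30) = 8t + 5
Result: (8t + 5)/[(t - 10)(t + 7)]


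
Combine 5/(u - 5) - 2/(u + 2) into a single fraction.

Common denominator (u - 5)(u + 2). Numerator: 5(u + 2) - 2(u - 5) = (5u + 10) - (2u - 10) = 3u + 20
Result: (3u + 20)/[(u - 5)(u + 2)]


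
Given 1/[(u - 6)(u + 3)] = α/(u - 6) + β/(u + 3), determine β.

Cover-up at u = -3: β = 1/(-3 - 6) = -1/9


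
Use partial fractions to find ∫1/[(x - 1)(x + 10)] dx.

Decompose: 1/[(x - 1)(x + 10)] = (1/11)/(x - 1) - (1/11)/(x + 10). Integrate each term: (1/11) ln|(x - 1)| - (1/11) ln|(x + 10)| + C


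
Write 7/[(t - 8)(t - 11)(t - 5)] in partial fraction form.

Using cover-up method: α = -7/9, β = 7/18, γ = 7/18
Result: (-7/9)/(t - 8) + (7/18)/(t - 11) + (7/18)/(t - 5)


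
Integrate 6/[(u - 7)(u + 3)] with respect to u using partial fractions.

Decompose: 6/[(u - 7)(u + 3)] = (3/5)/(u - 7) - (3/5)/(u + 3). Integrate each term: (3/5) ln|(u - 7)| - (3/5) ln|(u + 3)| + C


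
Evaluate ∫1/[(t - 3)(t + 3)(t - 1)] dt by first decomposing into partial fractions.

Cover-up: α = 1/12, β = 1/24, γ = -1/8. Decomposition: (1/12)/(t - 3) + (1/24)/(t + 3) - (1/8)/(t - 1). Integrate each term: (1/12) ln|(t - 3)| + (1/24) ln|(t + 3)| - (1/8) ln|(t - 1)| + C


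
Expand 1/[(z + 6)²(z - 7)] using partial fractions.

Cover-up at z=7: γ = 1/(7 + 6)² = 1/169. Cover-up at z=-6: β = 1/(-6 - 7) = -1/13. Comparing z² coeff: α = -γ = -1/169
Result: (-1/169)/(z + 6) - (1/13)/(z + 6)² + (1/169)/(z - 7)


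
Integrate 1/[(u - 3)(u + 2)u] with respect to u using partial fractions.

Cover-up: α = 1/15, β = 1/10, γ = -1/6. Decomposition: (1/15)/(u - 3) + (1/10)/(u + 2) - (1/6)/u. Integrate each term: (1/15) ln|(u - 3)| + (1/10) ln|(u + 2)| - (1/6) ln|u| + C


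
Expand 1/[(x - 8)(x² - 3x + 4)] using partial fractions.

Cover-up at x = 8: A = 1/(8² - 3·8 + 4) = 1/44. Then B = -A = -1/44, C = -A·(-3 + 8) = -5/44
Result: (1/44)/(x - 8) - ((1/44)x + 5/44)/(x² - 3x + 4)


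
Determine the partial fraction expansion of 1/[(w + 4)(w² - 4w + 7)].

Cover-up at w = -4: α = 1/((-4)² - 4·(-4) + 7) = 1/39. Then β = -α = -1/39, γ = -α·(-4 - 4) = 8/39
Result: (1/39)/(w + 4) - ((1/39)w - 8/39)/(w² - 4w + 7)


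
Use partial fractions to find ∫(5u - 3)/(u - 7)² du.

Decompose: A = 5, B = 5·7 - 3 = 32, so (5u - 3)/(u - 7)² = 5/(u - 7) + 32/(u - 7)². Integrate: ∫ A/(u - 7) du = 5 ln|(u - 7)|; ∫ B/(u - 7)² du = -32/(u - 7). Sum: 5 ln|(u - 7)| - 32/(u - 7) + C


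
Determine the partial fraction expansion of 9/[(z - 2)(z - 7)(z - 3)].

Using cover-up method: A = 9/5, B = 9/20, C = -9/4
Result: (9/5)/(z - 2) + (9/20)/(z - 7) - (9/4)/(z - 3)


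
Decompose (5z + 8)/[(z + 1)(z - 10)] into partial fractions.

At z=-1: A = (5·(-1) + 8)/(-1 - 10) = -3/11. At z=10: B = (5·10 + 8)/(10 + 1) = 58/11
Result: (-3/11)/(z + 1) + (58/11)/(z - 10)


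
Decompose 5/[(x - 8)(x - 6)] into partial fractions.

5/(x - 8)(x - 6) = α/(x - 8) + β/(x - 6). α = 5/(8 - 6) = 5/2, β = 5/(6 - 8) = -5/2
Result: (5/2)/(x - 8) - (5/2)/(x - 6)


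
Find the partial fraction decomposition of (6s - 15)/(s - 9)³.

(6s - 15) = A(s - 9)² + B(s - 9) + C. At s = 9: C = 6·9 - 15 = 39. Coefficients: A = 0, B = 6
Result: 6/(s - 9)² + 39/(s - 9)³


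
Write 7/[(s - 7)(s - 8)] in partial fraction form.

7/(s - 7)(s - 8) = α/(s - 7) + β/(s - 8). α = 7/(7 - 8) = -7, β = 7/(8 - 7) = 7
Result: -7/(s - 7) + 7/(s - 8)


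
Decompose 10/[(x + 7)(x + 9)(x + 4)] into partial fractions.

Using cover-up method: A = -5/3, B = 1, C = 2/3
Result: (-5/3)/(x + 7) + 1/(x + 9) + (2/3)/(x + 4)


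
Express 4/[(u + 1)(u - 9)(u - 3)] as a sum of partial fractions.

Using cover-up method: A = 1/10, B = 1/15, C = -1/6
Result: (1/10)/(u + 1) + (1/15)/(u - 9) - (1/6)/(u - 3)


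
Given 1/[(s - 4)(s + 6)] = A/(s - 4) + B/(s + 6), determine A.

Cover-up at s = 4: A = 1/(4 + 6) = 1/10


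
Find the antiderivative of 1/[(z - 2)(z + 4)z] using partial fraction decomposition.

Cover-up: A = 1/12, B = 1/24, C = -1/8. Decomposition: (1/12)/(z - 2) + (1/24)/(z + 4) - (1/8)/z. Integrate each term: (1/12) ln|(z - 2)| + (1/24) ln|(z + 4)| - (1/8) ln|z| + C


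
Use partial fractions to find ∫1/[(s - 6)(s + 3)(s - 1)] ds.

Cover-up: α = 1/45, β = 1/36, γ = -1/20. Decomposition: (1/45)/(s - 6) + (1/36)/(s + 3) - (1/20)/(s - 1). Integrate each term: (1/45) ln|(s - 6)| + (1/36) ln|(s + 3)| - (1/20) ln|(s - 1)| + C


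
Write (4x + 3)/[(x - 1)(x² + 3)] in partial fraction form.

At x=1: A = (4·1 + 3)/(1² + 3) = 7/4. B = -A = -7/4, C = 4 - 1·A = 9/4
Result: (7/4)/(x - 1) - ((7/4)x - 9/4)/(x² + 3)


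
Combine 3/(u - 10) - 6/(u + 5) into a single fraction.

Common denominator (u - 10)(u + 5). Numerator: 3(u + 5) - 6(u - 10) = (3u + 15) - (6u - 60) = -3u + 75
Result: (-3u + 75)/[(u - 10)(u + 5)]


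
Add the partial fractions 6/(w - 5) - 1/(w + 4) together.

Common denominator (w - 5)(w + 4). Numerator: 6(w + 4) - 1(w - 5) = (6w + 24) - (w - 5) = 5w + 29
Result: (5w + 29)/[(w - 5)(w + 4)]


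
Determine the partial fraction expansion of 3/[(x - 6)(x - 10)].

3/(x - 6)(x - 10) = P/(x - 6) + Q/(x - 10). P = 3/(6 - 10) = -3/4, Q = 3/(10 - 6) = 3/4
Result: (-3/4)/(x - 6) + (3/4)/(x - 10)


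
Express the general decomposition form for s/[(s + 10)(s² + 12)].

Linear + irreducible quadratic: α/(s + 10) + (βs + γ)/(s² + 12)


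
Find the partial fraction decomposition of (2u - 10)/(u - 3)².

(2u - 10) = A(u - 3) + B. At u = 3: B = 2·3 - 10 = -4. Coeff of u: A = 2
Result: 2/(u - 3) - 4/(u - 3)²


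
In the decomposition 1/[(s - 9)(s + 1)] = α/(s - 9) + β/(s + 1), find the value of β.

Cover-up at s = -1: β = 1/(-1 - 9) = -1/10


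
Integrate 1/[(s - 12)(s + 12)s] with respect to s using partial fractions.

Cover-up: A = 1/288, B = 1/288, C = -1/144. Decomposition: (1/288)/(s - 12) + (1/288)/(s + 12) - (1/144)/s. Integrate each term: (1/288) ln|(s - 12)| + (1/288) ln|(s + 12)| - (1/144) ln|s| + C


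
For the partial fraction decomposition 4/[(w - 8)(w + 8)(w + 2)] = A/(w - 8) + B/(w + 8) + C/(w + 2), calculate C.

Cover-up at w = -2: C = 4/[(-2 - 8)(-2 + 8)] = 4/[(-10)(6)] = -4/60 = -1/15


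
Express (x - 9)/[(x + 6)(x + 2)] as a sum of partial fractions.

At x=-6: A = (1·(-6) - 9)/(-6 + 2) = 15/4. At x=-2: B = (1·(-2) - 9)/(-2 + 6) = -11/4
Result: (15/4)/(x + 6) - (11/4)/(x + 2)


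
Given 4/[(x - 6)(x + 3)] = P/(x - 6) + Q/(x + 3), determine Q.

Cover-up at x = -3: Q = 4/(-3 - 6) = -4/9


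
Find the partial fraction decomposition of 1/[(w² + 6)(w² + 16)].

Coefficient matching gives P = R = 0, Q = 1/(16-6) = 1/10, S = -Q = -1/10
Result: (1/10)/(w² + 6) - (1/10)/(w² + 16)


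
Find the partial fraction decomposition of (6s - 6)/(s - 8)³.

(6s - 6) = A(s - 8)² + B(s - 8) + C. At s = 8: C = 6·8 - 6 = 42. Coefficients: A = 0, B = 6
Result: 6/(s - 8)² + 42/(s - 8)³


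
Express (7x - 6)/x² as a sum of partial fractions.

(7x - 6) = Ax + B. At x = 0: B = 7·0 - 6 = -6. Coeff of x: A = 7
Result: 7/x - 6/x²


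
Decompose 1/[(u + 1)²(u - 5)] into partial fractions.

Cover-up at u=5: R = 1/(5 + 1)² = 1/36. Cover-up at u=-1: Q = 1/(-1 - 5) = -1/6. Comparing u² coeff: P = -R = -1/36
Result: (-1/36)/(u + 1) - (1/6)/(u + 1)² + (1/36)/(u - 5)


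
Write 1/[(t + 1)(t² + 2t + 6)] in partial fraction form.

Cover-up at t = -1: P = 1/((-1)² + 2·(-1) + 6) = 1/5. Then Q = -P = -1/5, R = -P·(2 - 1) = -1/5
Result: (1/5)/(t + 1) - ((1/5)t + 1/5)/(t² + 2t + 6)


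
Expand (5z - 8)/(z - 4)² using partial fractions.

(5z - 8) = P(z - 4) + Q. At z = 4: Q = 5·4 - 8 = 12. Coeff of z: P = 5
Result: 5/(z - 4) + 12/(z - 4)²


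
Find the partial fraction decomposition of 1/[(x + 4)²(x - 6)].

Cover-up at x=6: γ = 1/(6 + 4)² = 1/100. Cover-up at x=-4: β = 1/(-4 - 6) = -1/10. Comparing x² coeff: α = -γ = -1/100
Result: (-1/100)/(x + 4) - (1/10)/(x + 4)² + (1/100)/(x - 6)


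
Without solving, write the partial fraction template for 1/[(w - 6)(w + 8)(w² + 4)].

Two linear + quadratic: A/(w - 6) + B/(w + 8) + (Cw + D)/(w² + 4)


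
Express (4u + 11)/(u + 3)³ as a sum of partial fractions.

(4u + 11) = α(u + 3)² + β(u + 3) + γ. At u = -3: γ = 4·(-3) + 11 = -1. Coefficients: α = 0, β = 4
Result: 4/(u + 3)² - 1/(u + 3)³


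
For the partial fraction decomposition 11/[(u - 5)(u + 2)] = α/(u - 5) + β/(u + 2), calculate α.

Cover-up at u = 5: α = 11/(5 + 2) = 11/7


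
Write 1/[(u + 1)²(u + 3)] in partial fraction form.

Cover-up at u=-3: γ = 1/(-3 + 1)² = 1/4. Cover-up at u=-1: β = 1/(-1 + 3) = 1/2. Comparing u² coeff: α = -γ = -1/4
Result: (-1/4)/(u + 1) + (1/2)/(u + 1)² + (1/4)/(u + 3)


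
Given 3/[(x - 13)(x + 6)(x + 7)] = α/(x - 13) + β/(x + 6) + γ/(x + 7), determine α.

Cover-up at x = 13: α = 3/[(13 + 6)(13 + 7)] = 3/[(19)(20)] = 3/380


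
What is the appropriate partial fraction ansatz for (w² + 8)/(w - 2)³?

Repeated linear factor (power 3): P/(w - 2) + Q/(w - 2)² + R/(w - 2)³


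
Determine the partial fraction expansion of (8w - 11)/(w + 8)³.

(8w - 11) = P(w + 8)² + Q(w + 8) + R. At w = -8: R = 8·(-8) - 11 = -75. Coefficients: P = 0, Q = 8
Result: 8/(w + 8)² - 75/(w + 8)³


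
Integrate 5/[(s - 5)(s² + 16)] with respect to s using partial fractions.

Cover-up at s=5: α = 5/(5²+16) = 5/41. Coeff matching: β = -5/41, γ = -25/41. Decomposition: (5/41)/(s - 5) - ((5/41)s + 25/41)/(s² + 16). Integrate: linear → ln, quadratic → (1/2)ln + arctan: (5/41) ln|(s - 5)| - (5/82) ln(s² + 16) - (25/164) arctan(s/4) + C


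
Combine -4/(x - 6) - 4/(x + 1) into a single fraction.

Common denominator (x - 6)(x + 1). Numerator: -4(x + 1) - 4(x - 6) = (-4x - 4) - (4x - 24) = -8x + 20
Result: (-8x + 20)/[(x - 6)(x + 1)]


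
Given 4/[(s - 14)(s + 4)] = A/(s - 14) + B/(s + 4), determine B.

Cover-up at s = -4: B = 4/(-4 - 14) = -4/18 = -2/9


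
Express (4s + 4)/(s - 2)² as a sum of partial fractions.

(4s + 4) = α(s - 2) + β. At s = 2: β = 4·2 + 4 = 12. Coeff of s: α = 4
Result: 4/(s - 2) + 12/(s - 2)²


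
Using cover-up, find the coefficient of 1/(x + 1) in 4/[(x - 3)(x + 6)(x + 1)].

Cover (x + 1), set x=-1: 4/[(-1 - 3)(-1 + 6)] = -1/5


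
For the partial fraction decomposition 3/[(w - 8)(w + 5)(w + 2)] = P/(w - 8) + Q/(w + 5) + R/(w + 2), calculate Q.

Cover-up at w = -5: Q = 3/[(-5 - 8)(-5 + 2)] = 3/[(-13)(-3)] = 3/39 = 1/13


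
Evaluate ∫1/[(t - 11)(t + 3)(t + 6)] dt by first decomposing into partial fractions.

Cover-up: α = 1/238, β = -1/42, γ = 1/51. Decomposition: (1/238)/(t - 11) - (1/42)/(t + 3) + (1/51)/(t + 6). Integrate each term: (1/238) ln|(t - 11)| - (1/42) ln|(t + 3)| + (1/51) ln|(t + 6)| + C


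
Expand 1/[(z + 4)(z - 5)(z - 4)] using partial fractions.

Using cover-up method: α = 1/72, β = 1/9, γ = -1/8
Result: (1/72)/(z + 4) + (1/9)/(z - 5) - (1/8)/(z - 4)


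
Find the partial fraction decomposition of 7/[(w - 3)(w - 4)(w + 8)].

Using cover-up method: A = -7/11, B = 7/12, C = 7/132
Result: (-7/11)/(w - 3) + (7/12)/(w - 4) + (7/132)/(w + 8)


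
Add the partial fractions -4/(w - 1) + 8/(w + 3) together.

Common denominator (w - 1)(w + 3). Numerator: -4(w + 3) + 8(w - 1) = (-4w - 12) + (8w - 8) = 4w - 20
Result: (4w - 20)/[(w - 1)(w + 3)]


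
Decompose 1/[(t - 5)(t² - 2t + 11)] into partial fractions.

Cover-up at t = 5: A = 1/(5² - 2·5 + 11) = 1/26. Then B = -A = -1/26, C = -A·(-2 + 5) = -3/26
Result: (1/26)/(t - 5) - ((1/26)t + 3/26)/(t² - 2t + 11)


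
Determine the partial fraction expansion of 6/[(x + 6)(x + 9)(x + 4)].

Using cover-up method: P = -1, Q = 2/5, R = 3/5
Result: -1/(x + 6) + (2/5)/(x + 9) + (3/5)/(x + 4)


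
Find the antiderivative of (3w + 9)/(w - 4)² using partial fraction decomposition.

Decompose: α = 3, β = 3·4 + 9 = 21, so (3w + 9)/(w - 4)² = 3/(w - 4) + 21/(w - 4)². Integrate: ∫ α/(w - 4) dw = 3 ln|(w - 4)|; ∫ β/(w - 4)² dw = -21/(w - 4). Sum: 3 ln|(w - 4)| - 21/(w - 4) + C


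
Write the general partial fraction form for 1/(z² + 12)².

Repeated quadratic factor: (Pz + Q)/(z² + 12) + (Rz + S)/(z² + 12)²


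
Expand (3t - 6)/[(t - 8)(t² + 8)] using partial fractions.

At t=8: P = (3·8 - 6)/(8² + 8) = 1/4. Q = -P = -1/4, R = 3 - 8·P = 1
Result: (1/4)/(t - 8) - ((1/4)t - 1)/(t² + 8)


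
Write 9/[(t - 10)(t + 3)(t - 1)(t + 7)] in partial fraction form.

Using Heaviside cover-up: (1/221)/(t - 10) + (9/208)/(t + 3) - (1/32)/(t - 1) - (9/544)/(t + 7)


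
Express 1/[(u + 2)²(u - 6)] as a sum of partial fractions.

Cover-up at u=6: C = 1/(6 + 2)² = 1/64. Cover-up at u=-2: B = 1/(-2 - 6) = -1/8. Comparing u² coeff: A = -C = -1/64
Result: (-1/64)/(u + 2) - (1/8)/(u + 2)² + (1/64)/(u - 6)


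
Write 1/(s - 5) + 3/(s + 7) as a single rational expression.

Common denominator (s - 5)(s + 7). Numerator: 1(s + 7) + 3(s - 5) = (s + 7) + (3s - 15) = 4s - 8
Result: (4s - 8)/[(s - 5)(s + 7)]


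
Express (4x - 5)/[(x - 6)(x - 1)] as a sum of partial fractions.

At x=6: A = (4·6 - 5)/(6 - 1) = 19/5. At x=1: B = (4·1 - 5)/(1 - 6) = 1/5
Result: (19/5)/(x - 6) + (1/5)/(x - 1)


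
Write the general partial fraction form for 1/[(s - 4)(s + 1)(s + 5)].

Three distinct linear factors: A/(s - 4) + B/(s + 1) + C/(s + 5)


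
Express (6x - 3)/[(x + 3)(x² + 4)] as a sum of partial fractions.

At x=-3: A = (6·(-3) - 3)/((-3)² + 4) = -21/13. B = -A = 21/13, C = 6 - (-3)·A = 15/13
Result: (-21/13)/(x + 3) + ((21/13)x + 15/13)/(x² + 4)


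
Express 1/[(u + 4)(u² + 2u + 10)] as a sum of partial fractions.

Cover-up at u = -4: P = 1/((-4)² + 2·(-4) + 10) = 1/18. Then Q = -P = -1/18, R = -P·(2 - 4) = 1/9
Result: (1/18)/(u + 4) - ((1/18)u - 1/9)/(u² + 2u + 10)


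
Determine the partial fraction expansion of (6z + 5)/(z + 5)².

(6z + 5) = A(z + 5) + B. At z = -5: B = 6·(-5) + 5 = -25. Coeff of z: A = 6
Result: 6/(z + 5) - 25/(z + 5)²


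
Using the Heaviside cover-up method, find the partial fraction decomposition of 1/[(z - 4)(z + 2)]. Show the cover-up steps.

Cover (z - 4): set z=4, get α = 1/(4 + 2) = 1/6. Cover (z + 2): set z=-2, get β = 1/(-2 - 4) = -1/6.
Result: (1/6)/(z - 4) - (1/6)/(z + 2)


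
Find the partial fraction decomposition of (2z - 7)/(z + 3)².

(2z - 7) = A(z + 3) + B. At z = -3: B = 2·(-3) - 7 = -13. Coeff of z: A = 2
Result: 2/(z + 3) - 13/(z + 3)²


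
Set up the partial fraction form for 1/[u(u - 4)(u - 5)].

Three distinct linear factors: P/u + Q/(u - 4) + R/(u - 5)


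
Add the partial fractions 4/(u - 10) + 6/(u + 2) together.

Common denominator (u - 10)(u + 2). Numerator: 4(u + 2) + 6(u - 10) = (4u + 8) + (6u - 60) = 10u - 52
Result: (10u - 52)/[(u - 10)(u + 2)]


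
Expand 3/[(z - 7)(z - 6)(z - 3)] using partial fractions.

Using cover-up method: P = 3/4, Q = -1, R = 1/4
Result: (3/4)/(z - 7) - 1/(z - 6) + (1/4)/(z - 3)


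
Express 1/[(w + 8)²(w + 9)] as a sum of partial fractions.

Cover-up at w=-9: γ = 1/(-9 + 8)² = 1. Cover-up at w=-8: β = 1/(-8 + 9) = 1. Comparing w² coeff: α = -γ = -1
Result: -1/(w + 8) + 1/(w + 8)² + 1/(w + 9)


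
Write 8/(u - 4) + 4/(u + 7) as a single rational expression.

Common denominator (u - 4)(u + 7). Numerator: 8(u + 7) + 4(u - 4) = (8u + 56) + (4u - 16) = 12u + 40
Result: (12u + 40)/[(u - 4)(u + 7)]


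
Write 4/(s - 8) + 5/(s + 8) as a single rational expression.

Common denominator (s - 8)(s + 8). Numerator: 4(s + 8) + 5(s - 8) = (4s + 32) + (5s - 40) = 9s - 8
Result: (9s - 8)/[(s - 8)(s + 8)]


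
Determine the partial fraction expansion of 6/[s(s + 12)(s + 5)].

Using cover-up method: α = 1/10, β = 1/14, γ = -6/35
Result: (1/10)/s + (1/14)/(s + 12) - (6/35)/(s + 5)


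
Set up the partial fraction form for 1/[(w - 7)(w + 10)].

Distinct linear factors: A/(w - 7) + B/(w + 10)


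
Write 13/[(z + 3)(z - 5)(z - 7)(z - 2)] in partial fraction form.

Using Heaviside cover-up: (-13/400)/(z + 3) - (13/48)/(z - 5) + (13/100)/(z - 7) + (13/75)/(z - 2)


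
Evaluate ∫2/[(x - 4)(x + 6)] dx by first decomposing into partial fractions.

Decompose: 2/[(x - 4)(x + 6)] = (1/5)/(x - 4) - (1/5)/(x + 6). Integrate each term: (1/5) ln|(x - 4)| - (1/5) ln|(x + 6)| + C


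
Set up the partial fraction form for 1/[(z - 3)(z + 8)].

Distinct linear factors: A/(z - 3) + B/(z + 8)


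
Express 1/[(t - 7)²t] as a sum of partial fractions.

Cover-up at t=0: γ = 1/(0 - 7)² = 1/49. Cover-up at t=7: β = 1/(7 - 0) = 1/7. Comparing t² coeff: α = -γ = -1/49
Result: (-1/49)/(t - 7) + (1/7)/(t - 7)² + (1/49)/t


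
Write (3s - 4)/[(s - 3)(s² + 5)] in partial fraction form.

At s=3: P = (3·3 - 4)/(3² + 5) = 5/14. Q = -P = -5/14, R = 3 - 3·P = 27/14
Result: (5/14)/(s - 3) - ((5/14)s - 27/14)/(s² + 5)


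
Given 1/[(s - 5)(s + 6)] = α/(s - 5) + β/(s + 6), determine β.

Cover-up at s = -6: β = 1/(-6 - 5) = -1/11


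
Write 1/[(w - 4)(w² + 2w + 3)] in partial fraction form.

Cover-up at w = 4: P = 1/(4² + 2·4 + 3) = 1/27. Then Q = -P = -1/27, R = -P·(2 + 4) = -2/9
Result: (1/27)/(w - 4) - ((1/27)w + 2/9)/(w² + 2w + 3)


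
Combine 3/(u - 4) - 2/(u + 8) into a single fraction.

Common denominator (u - 4)(u + 8). Numerator: 3(u + 8) - 2(u - 4) = (3u + 24) - (2u - 8) = u + 32
Result: (u + 32)/[(u - 4)(u + 8)]


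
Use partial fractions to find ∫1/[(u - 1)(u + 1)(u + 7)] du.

Cover-up: P = 1/16, Q = -1/12, R = 1/48. Decomposition: (1/16)/(u - 1) - (1/12)/(u + 1) + (1/48)/(u + 7). Integrate each term: (1/16) ln|(u - 1)| - (1/12) ln|(u + 1)| + (1/48) ln|(u + 7)| + C


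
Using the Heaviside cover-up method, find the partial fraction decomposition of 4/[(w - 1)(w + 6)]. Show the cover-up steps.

Cover (w - 1): set w=1, get α = 4/(1 + 6) = 4/7. Cover (w + 6): set w=-6, get β = 4/(-6 - 1) = -4/7.
Result: (4/7)/(w - 1) - (4/7)/(w + 6)


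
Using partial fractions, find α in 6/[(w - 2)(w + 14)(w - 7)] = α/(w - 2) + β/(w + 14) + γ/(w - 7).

Cover-up at w = 2: α = 6/[(2 + 14)(2 - 7)] = 6/[(16)(-5)] = -6/80 = -3/40


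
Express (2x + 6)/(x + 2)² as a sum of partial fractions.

(2x + 6) = α(x + 2) + β. At x = -2: β = 2·(-2) + 6 = 2. Coeff of x: α = 2
Result: 2/(x + 2) + 2/(x + 2)²


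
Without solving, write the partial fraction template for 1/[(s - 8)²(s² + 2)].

Repeated linear + quadratic: α/(s - 8) + β/(s - 8)² + (γs + δ)/(s² + 2)


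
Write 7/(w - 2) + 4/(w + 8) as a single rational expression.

Common denominator (w - 2)(w + 8). Numerator: 7(w + 8) + 4(w - 2) = (7w + 56) + (4w - 8) = 11w + 48
Result: (11w + 48)/[(w - 2)(w + 8)]


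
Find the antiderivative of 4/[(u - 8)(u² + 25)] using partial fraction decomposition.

Cover-up at u=8: α = 4/(8²+25) = 4/89. Coeff matching: β = -4/89, γ = -32/89. Decomposition: (4/89)/(u - 8) - ((4/89)u + 32/89)/(u² + 25). Integrate: linear → ln, quadratic → (1/2)ln + arctan: (4/89) ln|(u - 8)| - (2/89) ln(u² + 25) - (32/445) arctan(u/5) + C


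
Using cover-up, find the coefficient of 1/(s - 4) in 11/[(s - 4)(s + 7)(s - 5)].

Cover (s - 4), set s=4: 11/[(4 + 7)(4 - 5)] = -1


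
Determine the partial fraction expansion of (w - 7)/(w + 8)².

(w - 7) = P(w + 8) + Q. At w = -8: Q = 1·(-8) - 7 = -15. Coeff of w: P = 1
Result: 1/(w + 8) - 15/(w + 8)²


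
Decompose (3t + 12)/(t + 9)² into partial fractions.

(3t + 12) = A(t + 9) + B. At t = -9: B = 3·(-9) + 12 = -15. Coeff of t: A = 3
Result: 3/(t + 9) - 15/(t + 9)²


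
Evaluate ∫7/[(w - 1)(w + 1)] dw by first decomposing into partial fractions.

Decompose: 7/[(w - 1)(w + 1)] = (7/2)/(w - 1) - (7/2)/(w + 1). Integrate each term: (7/2) ln|(w - 1)| - (7/2) ln|(w + 1)| + C


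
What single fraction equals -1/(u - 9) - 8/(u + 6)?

Common denominator (u - 9)(u + 6). Numerator: -1(u + 6) - 8(u - 9) = (-u - 6) - (8u - 72) = -9u + 66
Result: (-9u + 66)/[(u - 9)(u + 6)]


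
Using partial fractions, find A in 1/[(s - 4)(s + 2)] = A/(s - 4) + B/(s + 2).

Cover-up at s = 4: A = 1/(4 + 2) = 1/6


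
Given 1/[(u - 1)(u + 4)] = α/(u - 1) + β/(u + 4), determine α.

Cover-up at u = 1: α = 1/(1 + 4) = 1/5


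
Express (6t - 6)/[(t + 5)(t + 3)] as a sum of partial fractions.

At t=-5: A = (6·(-5) - 6)/(-5 + 3) = 18. At t=-3: B = (6·(-3) - 6)/(-3 + 5) = -12
Result: 18/(t + 5) - 12/(t + 3)


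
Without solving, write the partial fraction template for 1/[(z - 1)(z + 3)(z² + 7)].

Two linear + quadratic: α/(z - 1) + β/(z + 3) + (γz + δ)/(z² + 7)


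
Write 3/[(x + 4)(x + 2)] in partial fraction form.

3/(x + 4)(x + 2) = P/(x + 4) + Q/(x + 2). P = 3/(-4 + 2) = -3/2, Q = 3/(-2 + 4) = 3/2
Result: (-3/2)/(x + 4) + (3/2)/(x + 2)


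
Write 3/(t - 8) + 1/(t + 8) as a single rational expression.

Common denominator (t - 8)(t + 8). Numerator: 3(t + 8) + 1(t - 8) = (3t + 24) + (t - 8) = 4t + 16
Result: (4t + 16)/[(t - 8)(t + 8)]


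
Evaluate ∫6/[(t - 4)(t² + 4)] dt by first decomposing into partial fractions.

Cover-up at t=4: A = 6/(4²+4) = 3/10. Coeff matching: B = -3/10, C = -6/5. Decomposition: (3/10)/(t - 4) - ((3/10)t + 6/5)/(t² + 4). Integrate: linear → ln, quadratic → (1/2)ln + arctan: (3/10) ln|(t - 4)| - (3/20) ln(t² + 4) - (3/5) arctan(t/2) + C


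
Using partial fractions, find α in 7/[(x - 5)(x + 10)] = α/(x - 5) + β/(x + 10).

Cover-up at x = 5: α = 7/(5 + 10) = 7/15


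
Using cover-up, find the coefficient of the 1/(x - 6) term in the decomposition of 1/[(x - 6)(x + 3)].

Cover (x - 6), set x=6: 1/((x + 3) at x=6) = 1/(9) = 1/9


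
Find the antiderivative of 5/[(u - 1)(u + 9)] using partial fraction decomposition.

Decompose: 5/[(u - 1)(u + 9)] = (1/2)/(u - 1) - (1/2)/(u + 9). Integrate each term: (1/2) ln|(u - 1)| - (1/2) ln|(u + 9)| + C


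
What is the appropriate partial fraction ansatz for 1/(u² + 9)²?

Repeated quadratic factor: (αu + β)/(u² + 9) + (γu + δ)/(u² + 9)²


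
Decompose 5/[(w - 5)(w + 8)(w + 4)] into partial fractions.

Using cover-up method: A = 5/117, B = 5/52, C = -5/36
Result: (5/117)/(w - 5) + (5/52)/(w + 8) - (5/36)/(w + 4)


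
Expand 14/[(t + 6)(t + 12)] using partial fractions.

14/(t + 6)(t + 12) = A/(t + 6) + B/(t + 12). A = 14/(-6 + 12) = 7/3, B = 14/(-12 + 6) = -7/3
Result: (7/3)/(t + 6) - (7/3)/(t + 12)


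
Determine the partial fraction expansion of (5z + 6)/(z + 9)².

(5z + 6) = P(z + 9) + Q. At z = -9: Q = 5·(-9) + 6 = -39. Coeff of z: P = 5
Result: 5/(z + 9) - 39/(z + 9)²


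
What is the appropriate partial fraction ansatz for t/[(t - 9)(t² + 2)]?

Linear + irreducible quadratic: α/(t - 9) + (βt + γ)/(t² + 2)


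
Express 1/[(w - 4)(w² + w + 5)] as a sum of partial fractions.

Cover-up at w = 4: P = 1/(4² + 1·4 + 5) = 1/25. Then Q = -P = -1/25, R = -P·(1 + 4) = -1/5
Result: (1/25)/(w - 4) - ((1/25)w + 1/5)/(w² + w + 5)


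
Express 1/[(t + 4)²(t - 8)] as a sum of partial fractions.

Cover-up at t=8: C = 1/(8 + 4)² = 1/144. Cover-up at t=-4: B = 1/(-4 - 8) = -1/12. Comparing t² coeff: A = -C = -1/144
Result: (-1/144)/(t + 4) - (1/12)/(t + 4)² + (1/144)/(t - 8)


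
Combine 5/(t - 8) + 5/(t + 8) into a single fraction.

Common denominator (t - 8)(t + 8). Numerator: 5(t + 8) + 5(t - 8) = (5t + 40) + (5t - 40) = 10t
Result: (10t)/[(t - 8)(t + 8)]


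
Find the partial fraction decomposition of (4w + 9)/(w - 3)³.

(4w + 9) = A(w - 3)² + B(w - 3) + C. At w = 3: C = 4·3 + 9 = 21. Coefficients: A = 0, B = 4
Result: 4/(w - 3)² + 21/(w - 3)³
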